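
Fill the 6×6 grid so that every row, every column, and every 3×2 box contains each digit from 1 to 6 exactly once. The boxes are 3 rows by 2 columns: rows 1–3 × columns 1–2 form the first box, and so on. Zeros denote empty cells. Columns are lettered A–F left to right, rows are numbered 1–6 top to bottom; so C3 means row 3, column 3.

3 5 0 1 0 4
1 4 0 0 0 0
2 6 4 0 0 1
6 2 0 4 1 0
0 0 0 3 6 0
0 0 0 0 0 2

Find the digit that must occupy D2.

2

E1 = 2 (sole candidate).
D3 = 5 (sole candidate).
E3 = 3 (sole candidate).
C4 = 5 (sole candidate).
F4 = 3 (sole candidate).
B5 = 1 (sole candidate).
C5 = 2 (sole candidate).
F5 = 5 (sole candidate).
B6 = 3 (sole candidate).
D6 = 6 (sole candidate).
E6 = 4 (sole candidate).
C1 = 6 (sole candidate).
C2 = 3 (sole candidate).
D2 = 2: row 2 has {1,3,4}; col 4 has {1,3,4,5,6}; box has {1,3,4,5,6} → only 2 remains.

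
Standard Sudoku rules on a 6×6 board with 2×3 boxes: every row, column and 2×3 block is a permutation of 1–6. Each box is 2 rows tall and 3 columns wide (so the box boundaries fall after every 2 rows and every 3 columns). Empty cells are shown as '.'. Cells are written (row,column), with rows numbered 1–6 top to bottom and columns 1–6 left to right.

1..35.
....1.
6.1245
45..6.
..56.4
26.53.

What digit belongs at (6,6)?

1

(2,4) = 4: row 2 has {1}; col 4 has {2,3,5,6}; box has {1,3,5} → only 4 remains.
(3,2) = 3: row 3 has {1,2,4,5,6}; col 2 has {5,6}; box has {1,4,5,6} → only 3 remains.
(4,3) = 2: row 4 has {4,5,6}; col 3 has {1,5}; box has {1,3,4,5,6} → only 2 remains.
(4,4) = 1: row 4 has {2,4,5,6}; col 4 has {2,3,4,5,6}; box has {2,4,5,6} → only 1 remains.
(4,6) = 3: row 4 has {1,2,4,5,6}; col 6 has {4,5}; box has {1,2,4,5,6} → only 3 remains.
(5,1) = 3: row 5 has {4,5,6}; col 1 has {1,2,4,6}; box has {2,5,6} → only 3 remains.
(5,2) = 1: row 5 has {3,4,5,6}; col 2 has {3,5,6}; box has {2,3,5,6} → only 1 remains.
(5,5) = 2: row 5 has {1,3,4,5,6}; col 5 has {1,3,4,5,6}; box has {3,4,5,6} → only 2 remains.
(6,3) = 4: row 6 has {2,3,5,6}; col 3 has {1,2,5}; box has {1,2,3,5,6} → only 4 remains.
(6,6) = 1: row 6 has {2,3,4,5,6}; col 6 has {3,4,5}; box has {2,3,4,5,6} → only 1 remains.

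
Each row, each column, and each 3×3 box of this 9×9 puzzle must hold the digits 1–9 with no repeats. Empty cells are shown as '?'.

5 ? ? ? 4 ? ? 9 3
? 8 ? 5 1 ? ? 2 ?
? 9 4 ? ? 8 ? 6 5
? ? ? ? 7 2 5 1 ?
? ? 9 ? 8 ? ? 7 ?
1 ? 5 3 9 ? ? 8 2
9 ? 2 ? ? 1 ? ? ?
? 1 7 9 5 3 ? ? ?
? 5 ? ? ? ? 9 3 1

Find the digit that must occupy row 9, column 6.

row 7, column 5 = 6: row 7 has {1,2,9}; col 5 has {1,4,5,7,8,9}; box has {1,3,5,9} → only 6 remains.
row 8, column 8 = 4: row 8 has {1,3,5,7,9}; col 8 has {1,2,3,6,7,8,9}; box has {1,3,9} → only 4 remains.
row 9, column 5 = 2: row 9 has {1,3,5,9}; col 5 has {1,4,5,6,7,8,9}; box has {1,3,5,6,9} → only 2 remains.
row 3, column 5 = 3: row 3 has {4,5,6,8,9}; col 5 has {1,2,4,5,6,7,8,9}; box has {1,4,5,8} → only 3 remains.
row 7, column 8 = 5: row 7 has {1,2,6,9}; col 8 has {1,2,3,4,6,7,8,9}; box has {1,3,4,9} → only 5 remains.
row 1, column 7 = 8: in row 1, 8 can only go here (every other open cell in that row sees an 8).
row 7, column 7 = 7: row 7 has {1,2,5,6,9}; col 7 has {5,8,9}; box has {1,3,4,5,9} → only 7 remains.
row 7, column 9 = 8: row 7 has {1,2,5,6,7,9}; col 9 has {1,2,3,5}; box has {1,3,4,5,7,9} → only 8 remains.
row 8, column 9 = 6: row 8 has {1,3,4,5,7,9}; col 9 has {1,2,3,5,8}; box has {1,3,4,5,7,8,9} → only 6 remains.
row 2, column 7 = 4: row 2 has {1,2,5,8}; col 7 has {5,7,8,9}; box has {2,3,5,6,8,9} → only 4 remains.
row 2, column 9 = 7: row 2 has {1,2,4,5,8}; col 9 has {1,2,3,5,6,8}; box has {2,3,4,5,6,8,9} → only 7 remains.
row 3, column 7 = 1: row 3 has {3,4,5,6,8,9}; col 7 has {4,5,7,8,9}; box has {2,3,4,5,6,7,8,9} → only 1 remains.
row 5, column 9 = 4: row 5 has {7,8,9}; col 9 has {1,2,3,5,6,7,8}; box has {1,2,5,7,8} → only 4 remains.
row 6, column 7 = 6: row 6 has {1,2,3,5,8,9}; col 7 has {1,4,5,7,8,9}; box has {1,2,4,5,7,8} → only 6 remains.
row 7, column 4 = 4: row 7 has {1,2,5,6,7,8,9}; col 4 has {3,5,9}; box has {1,2,3,5,6,9} → only 4 remains.
row 8, column 1 = 8: row 8 has {1,3,4,5,6,7,9}; col 1 has {1,5,9}; box has {1,2,5,7,9} → only 8 remains.
row 8, column 7 = 2: row 8 has {1,3,4,5,6,7,8,9}; col 7 has {1,4,5,6,7,8,9}; box has {1,3,4,5,6,7,8,9} → only 2 remains.
row 9, column 3 = 6: row 9 has {1,2,3,5,9}; col 3 has {2,4,5,7,9}; box has {1,2,5,7,8,9} → only 6 remains.
row 9, column 6 = 7: row 9 has {1,2,3,5,6,9}; col 6 has {1,2,3,8}; box has {1,2,3,4,5,6,9} → only 7 remains.

7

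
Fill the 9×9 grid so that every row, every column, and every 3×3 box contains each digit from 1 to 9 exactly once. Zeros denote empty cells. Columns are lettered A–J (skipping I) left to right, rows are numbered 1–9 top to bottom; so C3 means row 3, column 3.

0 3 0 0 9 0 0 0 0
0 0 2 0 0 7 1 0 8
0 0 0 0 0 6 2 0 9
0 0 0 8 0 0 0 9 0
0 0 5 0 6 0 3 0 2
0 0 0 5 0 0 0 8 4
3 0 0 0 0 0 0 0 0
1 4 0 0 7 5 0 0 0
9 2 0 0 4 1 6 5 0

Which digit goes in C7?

G6 = 7: row 6 has {4,5,8}; col 7 has {1,2,3,6}; box has {2,3,4,8,9} → only 7 remains.
J8 = 3: row 8 has {1,4,5,7}; col 9 has {2,4,8,9}; box has {5,6} → only 3 remains.
D9 = 3: row 9 has {1,2,4,5,6,9}; col 4 has {5,8}; box has {1,4,5,7} → only 3 remains.
J9 = 7: row 9 has {1,2,3,4,5,6,9}; col 9 has {2,3,4,8,9}; box has {3,5,6} → only 7 remains.
D2 = 4: row 2 has {1,2,7,8}; col 4 has {3,5,8}; box has {6,7,9} → only 4 remains.
D3 = 1: row 3 has {2,6,9}; col 4 has {3,4,5,8}; box has {4,6,7,9} → only 1 remains.
G4 = 5: row 4 has {8,9}; col 7 has {1,2,3,6,7}; box has {2,3,4,7,8,9} → only 5 remains.
H5 = 1: row 5 has {2,3,5,6}; col 8 has {5,8,9}; box has {2,3,4,5,7,8,9} → only 1 remains.
J7 = 1: row 7 has {3}; col 9 has {2,3,4,7,8,9}; box has {3,5,6,7} → only 1 remains.
H8 = 2: row 8 has {1,3,4,5,7}; col 8 has {1,5,8,9}; box has {1,3,5,6,7} → only 2 remains.
C9 = 8: row 9 has {1,2,3,4,5,6,7,9}; col 3 has {2,5}; box has {1,2,3,4,9} → only 8 remains.
D1 = 2: row 1 has {3,9}; col 4 has {1,3,4,5,8}; box has {1,4,6,7,9} → only 2 remains.
F1 = 8: row 1 has {2,3,9}; col 6 has {1,5,6,7}; box has {1,2,4,6,7,9} → only 8 remains.
G1 = 4: row 1 has {2,3,8,9}; col 7 has {1,2,3,5,6,7}; box has {1,2,8,9} → only 4 remains.
J4 = 6: row 4 has {5,8,9}; col 9 has {1,2,3,4,7,8,9}; box has {1,2,3,4,5,7,8,9} → only 6 remains.
H7 = 4: row 7 has {1,3}; col 8 has {1,2,5,8,9}; box has {1,2,3,5,6,7} → only 4 remains.
C8 = 6: row 8 has {1,2,3,4,5,7}; col 3 has {2,5,8}; box has {1,2,3,4,8,9} → only 6 remains.
D8 = 9: row 8 has {1,2,3,4,5,6,7}; col 4 has {1,2,3,4,5,8}; box has {1,3,4,5,7} → only 9 remains.
G8 = 8: row 8 has {1,2,3,4,5,6,7,9}; col 7 has {1,2,3,4,5,6,7}; box has {1,2,3,4,5,6,7} → only 8 remains.
J1 = 5: row 1 has {2,3,4,8,9}; col 9 has {1,2,3,4,6,7,8,9}; box has {1,2,4,8,9} → only 5 remains.
D5 = 7: row 5 has {1,2,3,5,6}; col 4 has {1,2,3,4,5,8,9}; box has {5,6,8} → only 7 remains.
C7 = 7: row 7 has {1,3,4}; col 3 has {2,5,6,8}; box has {1,2,3,4,6,8,9} → only 7 remains.

7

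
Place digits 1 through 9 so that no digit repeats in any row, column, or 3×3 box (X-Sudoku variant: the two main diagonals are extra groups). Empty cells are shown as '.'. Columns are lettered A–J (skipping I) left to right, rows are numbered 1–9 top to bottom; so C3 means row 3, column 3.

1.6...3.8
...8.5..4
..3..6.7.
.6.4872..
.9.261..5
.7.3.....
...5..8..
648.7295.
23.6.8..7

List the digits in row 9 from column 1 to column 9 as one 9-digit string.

235698147

B2 = 2 (sole candidate).
C5 = 4 (sole candidate).
G5 = 7 (sole candidate).
F6 = 9 (sole candidate).
B7 = 1 (sole candidate).
C7 = 9 (sole candidate).
D8 = 1 (sole candidate).
J8 = 3 (sole candidate).
C9 = 5: row 9 has {2,3,6,7,8}; col 3 has {3,4,6,8,9}; box has {1,2,3,4,6,8,9} → only 5 remains.
B1 = 5 (sole candidate).
F1 = 4 (sole candidate).
C2 = 7 (sole candidate).
H2 = 1 (sole candidate).
B3 = 8 (sole candidate).
D3 = 9 (sole candidate).
G3 = 5 (sole candidate).
J3 = 2 (sole candidate).
C4 = 1 (sole candidate).
J4 = 9 (sole candidate).
C6 = 2 (sole candidate).
E6 = 5 (sole candidate).
A7 = 7 (sole candidate).
F7 = 3 (sole candidate).
J7 = 6 (sole candidate).
H9 = 4: row 9 has {2,3,5,6,7,8}; col 8 has {1,5,7}; box has {3,5,6,7,8,9} → only 4 remains.
D1 = 7 (sole candidate).
E1 = 2 (sole candidate).
H1 = 9 (sole candidate).
A2 = 9 (sole candidate).
E2 = 3 (sole candidate).
G2 = 6 (sole candidate).
A3 = 4 (sole candidate).
E3 = 1 (sole candidate).
H4 = 3 (sole candidate).
H5 = 8 (sole candidate).
A6 = 8 (sole candidate).
H6 = 6 (sole candidate).
J6 = 1 (sole candidate).
E7 = 4 (sole candidate).
H7 = 2 (sole candidate).
E9 = 9: row 9 has {2,3,4,5,6,7,8}; col 5 has {1,2,3,4,5,6,7,8}; box has {1,2,3,4,5,6,7,8} → only 9 remains.
G9 = 1: row 9 has {2,3,4,5,6,7,8,9}; col 7 has {2,3,5,6,7,8,9}; box has {2,3,4,5,6,7,8,9} → only 1 remains.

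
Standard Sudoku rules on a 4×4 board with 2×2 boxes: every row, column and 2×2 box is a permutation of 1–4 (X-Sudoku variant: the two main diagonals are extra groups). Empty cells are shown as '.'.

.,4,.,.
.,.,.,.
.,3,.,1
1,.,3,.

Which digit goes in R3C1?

4

R1C4 = 2: row 1 has {4}; col 4 has {1}; box has {}; anti-diagonal has {1,3} → only 2 remains.
R2C3 = 4: row 2 has {}; col 3 has {3}; box has {2}; anti-diagonal has {1,2,3} → only 4 remains.
R2C4 = 3: row 2 has {4}; col 4 has {1,2}; box has {2,4} → only 3 remains.
R3C3 = 2: row 3 has {1,3}; col 3 has {3,4}; box has {1,3}; main diagonal has {} → only 2 remains.
R4C2 = 2: row 4 has {1,3}; col 2 has {3,4}; box has {1,3} → only 2 remains.
R4C4 = 4: row 4 has {1,2,3}; col 4 has {1,2,3}; box has {1,2,3}; main diagonal has {2} → only 4 remains.
R1C1 = 3: row 1 has {2,4}; col 1 has {1}; box has {4}; main diagonal has {2,4} → only 3 remains.
R1C3 = 1: row 1 has {2,3,4}; col 3 has {2,3,4}; box has {2,3,4} → only 1 remains.
R2C1 = 2: row 2 has {3,4}; col 1 has {1,3}; box has {3,4} → only 2 remains.
R2C2 = 1: row 2 has {2,3,4}; col 2 has {2,3,4}; box has {2,3,4}; main diagonal has {2,3,4} → only 1 remains.
R3C1 = 4: row 3 has {1,2,3}; col 1 has {1,2,3}; box has {1,2,3} → only 4 remains.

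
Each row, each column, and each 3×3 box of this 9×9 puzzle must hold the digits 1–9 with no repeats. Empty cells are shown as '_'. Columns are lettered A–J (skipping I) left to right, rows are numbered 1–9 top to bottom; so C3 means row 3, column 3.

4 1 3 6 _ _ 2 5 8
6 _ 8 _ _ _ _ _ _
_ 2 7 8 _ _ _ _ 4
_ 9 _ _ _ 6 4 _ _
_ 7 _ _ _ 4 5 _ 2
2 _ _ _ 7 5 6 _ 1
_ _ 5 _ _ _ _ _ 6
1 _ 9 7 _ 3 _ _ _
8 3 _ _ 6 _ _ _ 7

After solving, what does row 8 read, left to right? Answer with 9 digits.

169743825

E1 = 9: row 1 has {1,2,3,4,5,6,8}; col 5 has {6,7}; box has {6,8} → only 9 remains.
F1 = 7: row 1 has {1,2,3,4,5,6,8,9}; col 6 has {3,4,5,6}; box has {6,8,9} → only 7 remains.
B2 = 5: row 2 has {6,8}; col 2 has {1,2,3,7,9}; box has {1,2,3,4,6,7,8} → only 5 remains.
A3 = 9: row 3 has {2,4,7,8}; col 1 has {1,2,4,6,8}; box has {1,2,3,4,5,6,7,8} → only 9 remains.
F3 = 1: row 3 has {2,4,7,8,9}; col 6 has {3,4,5,6,7}; box has {6,7,8,9} → only 1 remains.
G3 = 3: row 3 has {1,2,4,7,8,9}; col 7 has {2,4,5,6}; box has {2,4,5,8} → only 3 remains.
H3 = 6: row 3 has {1,2,3,4,7,8,9}; col 8 has {5}; box has {2,3,4,5,8} → only 6 remains.
C4 = 1: row 4 has {4,6,9}; col 3 has {3,5,7,8,9}; box has {2,7,9} → only 1 remains.
J4 = 3: row 4 has {1,4,6,9}; col 9 has {1,2,4,6,7,8}; box has {1,2,4,5,6} → only 3 remains.
A5 = 3: row 5 has {2,4,5,7}; col 1 has {1,2,4,6,8,9}; box has {1,2,7,9} → only 3 remains.
C5 = 6: row 5 has {2,3,4,5,7}; col 3 has {1,3,5,7,8,9}; box has {1,2,3,7,9} → only 6 remains.
C6 = 4: row 6 has {1,2,5,6,7}; col 3 has {1,3,5,6,7,8,9}; box has {1,2,3,6,7,9} → only 4 remains.
A7 = 7: row 7 has {5,6}; col 1 has {1,2,3,4,6,8,9}; box has {1,3,5,8,9} → only 7 remains.
B7 = 4: row 7 has {5,6,7}; col 2 has {1,2,3,5,7,9}; box has {1,3,5,7,8,9} → only 4 remains.
B8 = 6: row 8 has {1,3,7,9}; col 2 has {1,2,3,4,5,7,9}; box has {1,3,4,5,7,8,9} → only 6 remains.
G8 = 8: row 8 has {1,3,6,7,9}; col 7 has {2,3,4,5,6}; box has {6,7} → only 8 remains.
J8 = 5: row 8 has {1,3,6,7,8,9}; col 9 has {1,2,3,4,6,7,8}; box has {6,7,8} → only 5 remains.
C9 = 2: row 9 has {3,6,7,8}; col 3 has {1,3,4,5,6,7,8,9}; box has {1,3,4,5,6,7,8,9} → only 2 remains.
F9 = 9: row 9 has {2,3,6,7,8}; col 6 has {1,3,4,5,6,7}; box has {3,6,7} → only 9 remains.
G9 = 1: row 9 has {2,3,6,7,8,9}; col 7 has {2,3,4,5,6,8}; box has {5,6,7,8} → only 1 remains.
H9 = 4: row 9 has {1,2,3,6,7,8,9}; col 8 has {5,6}; box has {1,5,6,7,8} → only 4 remains.
F2 = 2: row 2 has {5,6,8}; col 6 has {1,3,4,5,6,7,9}; box has {1,6,7,8,9} → only 2 remains.
J2 = 9: row 2 has {2,5,6,8}; col 9 has {1,2,3,4,5,6,7,8}; box has {2,3,4,5,6,8} → only 9 remains.
E3 = 5: row 3 has {1,2,3,4,6,7,8,9}; col 5 has {6,7,9}; box has {1,2,6,7,8,9} → only 5 remains.
A4 = 5: row 4 has {1,3,4,6,9}; col 1 has {1,2,3,4,6,7,8,9}; box has {1,2,3,4,6,7,9} → only 5 remains.
D4 = 2: row 4 has {1,3,4,5,6,9}; col 4 has {6,7,8}; box has {4,5,6,7} → only 2 remains.
E4 = 8: row 4 has {1,2,3,4,5,6,9}; col 5 has {5,6,7,9}; box has {2,4,5,6,7} → only 8 remains.
H4 = 7: row 4 has {1,2,3,4,5,6,8,9}; col 8 has {4,5,6}; box has {1,2,3,4,5,6} → only 7 remains.
E5 = 1: row 5 has {2,3,4,5,6,7}; col 5 has {5,6,7,8,9}; box has {2,4,5,6,7,8} → only 1 remains.
B6 = 8: row 6 has {1,2,4,5,6,7}; col 2 has {1,2,3,4,5,6,7,9}; box has {1,2,3,4,5,6,7,9} → only 8 remains.
H6 = 9: row 6 has {1,2,4,5,6,7,8}; col 8 has {4,5,6,7}; box has {1,2,3,4,5,6,7} → only 9 remains.
D7 = 1: row 7 has {4,5,6,7}; col 4 has {2,6,7,8}; box has {3,6,7,9} → only 1 remains.
E7 = 2: row 7 has {1,4,5,6,7}; col 5 has {1,5,6,7,8,9}; box has {1,3,6,7,9} → only 2 remains.
F7 = 8: row 7 has {1,2,4,5,6,7}; col 6 has {1,2,3,4,5,6,7,9}; box has {1,2,3,6,7,9} → only 8 remains.
G7 = 9: row 7 has {1,2,4,5,6,7,8}; col 7 has {1,2,3,4,5,6,8}; box has {1,4,5,6,7,8} → only 9 remains.
H7 = 3: row 7 has {1,2,4,5,6,7,8,9}; col 8 has {4,5,6,7,9}; box has {1,4,5,6,7,8,9} → only 3 remains.
E8 = 4: row 8 has {1,3,5,6,7,8,9}; col 5 has {1,2,5,6,7,8,9}; box has {1,2,3,6,7,8,9} → only 4 remains.
H8 = 2: row 8 has {1,3,4,5,6,7,8,9}; col 8 has {3,4,5,6,7,9}; box has {1,3,4,5,6,7,8,9} → only 2 remains.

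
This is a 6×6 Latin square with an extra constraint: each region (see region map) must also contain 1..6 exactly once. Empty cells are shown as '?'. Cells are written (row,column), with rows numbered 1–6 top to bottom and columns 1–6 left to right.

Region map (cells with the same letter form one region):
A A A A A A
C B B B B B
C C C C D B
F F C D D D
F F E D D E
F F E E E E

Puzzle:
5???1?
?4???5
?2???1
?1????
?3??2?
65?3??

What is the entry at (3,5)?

(1,2) = 6 (sole candidate).
(5,1) = 4 (sole candidate).
(5,6) = 6 (sole candidate).
(6,5) = 4 (sole candidate).
(6,6) = 2 (sole candidate).
(3,1) = 3 (sole candidate).
(4,1) = 2 (sole candidate).
(6,3) = 1 (sole candidate).
(2,1) = 1 (sole candidate).
(5,3) = 5 (sole candidate).
(5,4) = 1 (sole candidate).
(3,4) = 5 (hidden single in region C).
(3,5) = 6: row 3 has {1,2,3,5}; col 5 has {1,2,4}; region has {1,2} → only 6 remains.

6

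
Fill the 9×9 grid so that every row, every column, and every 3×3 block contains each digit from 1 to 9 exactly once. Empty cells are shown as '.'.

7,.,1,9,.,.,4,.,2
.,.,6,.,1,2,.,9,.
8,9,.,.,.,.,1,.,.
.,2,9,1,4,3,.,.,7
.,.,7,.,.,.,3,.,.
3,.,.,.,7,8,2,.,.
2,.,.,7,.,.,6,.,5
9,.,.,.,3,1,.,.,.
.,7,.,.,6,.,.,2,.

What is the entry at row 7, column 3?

row 3, column 5 = 5: row 3 has {1,8,9}; col 5 has {1,3,4,6,7}; box has {1,2,9} → only 5 remains.
row 1, column 5 = 8: row 1 has {1,2,4,7,9}; col 5 has {1,3,4,5,6,7}; box has {1,2,5,9} → only 8 remains.
row 1, column 6 = 6: row 1 has {1,2,4,7,8,9}; col 6 has {1,2,3,8}; box has {1,2,5,8,9} → only 6 remains.
row 7, column 5 = 9: row 7 has {2,5,6,7}; col 5 has {1,3,4,5,6,7,8}; box has {1,3,6,7} → only 9 remains.
row 7, column 6 = 4: row 7 has {2,5,6,7,9}; col 6 has {1,2,3,6,8}; box has {1,3,6,7,9} → only 4 remains.
row 9, column 6 = 5: row 9 has {2,6,7}; col 6 has {1,2,3,4,6,8}; box has {1,3,4,6,7,9} → only 5 remains.
row 3, column 6 = 7: row 3 has {1,5,8,9}; col 6 has {1,2,3,4,5,6,8}; box has {1,2,5,6,8,9} → only 7 remains.
row 5, column 5 = 2: row 5 has {3,7}; col 5 has {1,3,4,5,6,7,8,9}; box has {1,3,4,7,8} → only 2 remains.
row 5, column 6 = 9: row 5 has {2,3,7}; col 6 has {1,2,3,4,5,6,7,8}; box has {1,2,3,4,7,8} → only 9 remains.
row 9, column 4 = 8: row 9 has {2,5,6,7}; col 4 has {1,7,9}; box has {1,3,4,5,6,7,9} → only 8 remains.
row 9, column 7 = 9: row 9 has {2,5,6,7,8}; col 7 has {1,2,3,4,6}; box has {2,5,6} → only 9 remains.
row 8, column 4 = 2: row 8 has {1,3,9}; col 4 has {1,7,8,9}; box has {1,3,4,5,6,7,8,9} → only 2 remains.
row 2, column 7 = 7: in row 2, 7 can only go here (every other open cell in that row sees a 7).
row 8, column 7 = 8: row 8 has {1,2,3,9}; col 7 has {1,2,3,4,6,7,9}; box has {2,5,6,9} → only 8 remains.
row 8, column 9 = 4: row 8 has {1,2,3,8,9}; col 9 has {2,5,7}; box has {2,5,6,8,9} → only 4 remains.
row 4, column 7 = 5: row 4 has {1,2,3,4,7,9}; col 7 has {1,2,3,4,6,7,8,9}; box has {2,3,7} → only 5 remains.
row 8, column 3 = 5: row 8 has {1,2,3,4,8,9}; col 3 has {1,6,7,9}; box has {2,7,9} → only 5 remains.
row 8, column 8 = 7: row 8 has {1,2,3,4,5,8,9}; col 8 has {2,9}; box has {2,4,5,6,8,9} → only 7 remains.
row 4, column 1 = 6: row 4 has {1,2,3,4,5,7,9}; col 1 has {2,3,7,8,9}; box has {2,3,7,9} → only 6 remains.
row 4, column 8 = 8: row 4 has {1,2,3,4,5,6,7,9}; col 8 has {2,7,9}; box has {2,3,5,7} → only 8 remains.
row 6, column 3 = 4: row 6 has {2,3,7,8}; col 3 has {1,5,6,7,9}; box has {2,3,6,7,9} → only 4 remains.
row 8, column 2 = 6: row 8 has {1,2,3,4,5,7,8,9}; col 2 has {2,7,9}; box has {2,5,7,9} → only 6 remains.
row 9, column 3 = 3: row 9 has {2,5,6,7,8,9}; col 3 has {1,4,5,6,7,9}; box has {2,5,6,7,9} → only 3 remains.
row 9, column 9 = 1: row 9 has {2,3,5,6,7,8,9}; col 9 has {2,4,5,7}; box has {2,4,5,6,7,8,9} → only 1 remains.
row 3, column 3 = 2: row 3 has {1,5,7,8,9}; col 3 has {1,3,4,5,6,7,9}; box has {1,6,7,8,9} → only 2 remains.
row 5, column 9 = 6: row 5 has {2,3,7,9}; col 9 has {1,2,4,5,7}; box has {2,3,5,7,8} → only 6 remains.
row 6, column 8 = 1: row 6 has {2,3,4,7,8}; col 8 has {2,7,8,9}; box has {2,3,5,6,7,8} → only 1 remains.
row 6, column 9 = 9: row 6 has {1,2,3,4,7,8}; col 9 has {1,2,4,5,6,7}; box has {1,2,3,5,6,7,8} → only 9 remains.
row 7, column 3 = 8: row 7 has {2,4,5,6,7,9}; col 3 has {1,2,3,4,5,6,7,9}; box has {2,3,5,6,7,9} → only 8 remains.

8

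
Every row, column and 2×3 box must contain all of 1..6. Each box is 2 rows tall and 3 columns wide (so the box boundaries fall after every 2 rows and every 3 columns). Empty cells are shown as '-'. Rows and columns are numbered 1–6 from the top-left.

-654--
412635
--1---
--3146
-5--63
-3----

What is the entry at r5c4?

2

r1c1 = 3: row 1 has {4,5,6}; col 1 has {4}; box has {1,2,4,5,6} → only 3 remains.
r3c6 = 2: row 3 has {1}; col 6 has {3,5,6}; box has {1,4,6} → only 2 remains.
r4c2 = 2: row 4 has {1,3,4,6}; col 2 has {1,3,5,6}; box has {1,3} → only 2 remains.
r5c3 = 4: row 5 has {3,5,6}; col 3 has {1,2,3,5}; box has {3,5} → only 4 remains.
r5c4 = 2: row 5 has {3,4,5,6}; col 4 has {1,4,6}; box has {3,6} → only 2 remains.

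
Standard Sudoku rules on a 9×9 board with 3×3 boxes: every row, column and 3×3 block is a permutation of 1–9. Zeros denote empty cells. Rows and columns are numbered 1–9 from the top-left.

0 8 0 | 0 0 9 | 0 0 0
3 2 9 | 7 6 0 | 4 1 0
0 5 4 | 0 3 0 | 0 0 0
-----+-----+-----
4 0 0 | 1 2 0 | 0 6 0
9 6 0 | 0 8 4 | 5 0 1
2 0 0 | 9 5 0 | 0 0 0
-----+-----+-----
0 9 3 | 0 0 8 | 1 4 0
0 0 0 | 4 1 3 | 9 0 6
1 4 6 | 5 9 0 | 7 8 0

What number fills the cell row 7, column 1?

5

row 1, column 4 = 2: row 1 has {8,9}; col 4 has {1,4,5,7,9}; box has {3,6,7,9} → only 2 remains.
row 1, column 5 = 4: row 1 has {2,8,9}; col 5 has {1,2,3,5,6,8,9}; box has {2,3,6,7,9} → only 4 remains.
row 2, column 6 = 5: row 2 has {1,2,3,4,6,7,9}; col 6 has {3,4,8,9}; box has {2,3,4,6,7,9} → only 5 remains.
row 2, column 9 = 8: row 2 has {1,2,3,4,5,6,7,9}; col 9 has {1,6}; box has {1,4} → only 8 remains.
row 3, column 4 = 8: row 3 has {3,4,5}; col 4 has {1,2,4,5,7,9}; box has {2,3,4,5,6,7,9} → only 8 remains.
row 3, column 6 = 1: row 3 has {3,4,5,8}; col 6 has {3,4,5,8,9}; box has {2,3,4,5,6,7,8,9} → only 1 remains.
row 4, column 6 = 7: row 4 has {1,2,4,6}; col 6 has {1,3,4,5,8,9}; box has {1,2,4,5,8,9} → only 7 remains.
row 5, column 3 = 7: row 5 has {1,4,5,6,8,9}; col 3 has {3,4,6,9}; box has {2,4,6,9} → only 7 remains.
row 5, column 4 = 3: row 5 has {1,4,5,6,7,8,9}; col 4 has {1,2,4,5,7,8,9}; box has {1,2,4,5,7,8,9} → only 3 remains.
row 5, column 8 = 2: row 5 has {1,3,4,5,6,7,8,9}; col 8 has {1,4,6,8}; box has {1,5,6} → only 2 remains.
row 6, column 6 = 6: row 6 has {2,5,9}; col 6 has {1,3,4,5,7,8,9}; box has {1,2,3,4,5,7,8,9} → only 6 remains.
row 7, column 4 = 6: row 7 has {1,3,4,8,9}; col 4 has {1,2,3,4,5,7,8,9}; box has {1,3,4,5,8,9} → only 6 remains.
row 7, column 5 = 7: row 7 has {1,3,4,6,8,9}; col 5 has {1,2,3,4,5,6,8,9}; box has {1,3,4,5,6,8,9} → only 7 remains.
row 8, column 2 = 7: row 8 has {1,3,4,6,9}; col 2 has {2,4,5,6,8,9}; box has {1,3,4,6,9} → only 7 remains.
row 8, column 8 = 5: row 8 has {1,3,4,6,7,9}; col 8 has {1,2,4,6,8}; box has {1,4,6,7,8,9} → only 5 remains.
row 9, column 6 = 2: row 9 has {1,4,5,6,7,8,9}; col 6 has {1,3,4,5,6,7,8,9}; box has {1,3,4,5,6,7,8,9} → only 2 remains.
row 9, column 9 = 3: row 9 has {1,2,4,5,6,7,8,9}; col 9 has {1,6,8}; box has {1,4,5,6,7,8,9} → only 3 remains.
row 1, column 3 = 1: row 1 has {2,4,8,9}; col 3 has {3,4,6,7,9}; box has {2,3,4,5,8,9} → only 1 remains.
row 4, column 2 = 3: row 4 has {1,2,4,6,7}; col 2 has {2,4,5,6,7,8,9}; box has {2,4,6,7,9} → only 3 remains.
row 4, column 7 = 8: row 4 has {1,2,3,4,6,7}; col 7 has {1,4,5,7,9}; box has {1,2,5,6} → only 8 remains.
row 4, column 9 = 9: row 4 has {1,2,3,4,6,7,8}; col 9 has {1,3,6,8}; box has {1,2,5,6,8} → only 9 remains.
row 6, column 2 = 1: row 6 has {2,5,6,9}; col 2 has {2,3,4,5,6,7,8,9}; box has {2,3,4,6,7,9} → only 1 remains.
row 6, column 3 = 8: row 6 has {1,2,5,6,9}; col 3 has {1,3,4,6,7,9}; box has {1,2,3,4,6,7,9} → only 8 remains.
row 6, column 7 = 3: row 6 has {1,2,5,6,8,9}; col 7 has {1,4,5,7,8,9}; box has {1,2,5,6,8,9} → only 3 remains.
row 6, column 8 = 7: row 6 has {1,2,3,5,6,8,9}; col 8 has {1,2,4,5,6,8}; box has {1,2,3,5,6,8,9} → only 7 remains.
row 6, column 9 = 4: row 6 has {1,2,3,5,6,7,8,9}; col 9 has {1,3,6,8,9}; box has {1,2,3,5,6,7,8,9} → only 4 remains.
row 7, column 1 = 5: row 7 has {1,3,4,6,7,8,9}; col 1 has {1,2,3,4,9}; box has {1,3,4,6,7,9} → only 5 remains.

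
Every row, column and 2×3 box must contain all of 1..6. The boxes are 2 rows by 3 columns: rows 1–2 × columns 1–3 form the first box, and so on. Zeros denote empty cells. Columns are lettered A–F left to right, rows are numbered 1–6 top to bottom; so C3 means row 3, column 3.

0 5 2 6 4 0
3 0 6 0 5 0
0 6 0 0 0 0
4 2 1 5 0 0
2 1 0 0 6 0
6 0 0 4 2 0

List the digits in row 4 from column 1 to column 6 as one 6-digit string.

A1 = 1 (sole candidate).
F1 = 3 (sole candidate).
B2 = 4 (sole candidate).
A3 = 5 (sole candidate).
C3 = 3 (sole candidate).
E3 = 1 (sole candidate).
E4 = 3: row 4 has {1,2,4,5}; col 5 has {1,2,4,5,6}; box has {1,5} → only 3 remains.
F4 = 6: row 4 has {1,2,3,4,5}; col 6 has {3}; box has {1,3,5} → only 6 remains.

421536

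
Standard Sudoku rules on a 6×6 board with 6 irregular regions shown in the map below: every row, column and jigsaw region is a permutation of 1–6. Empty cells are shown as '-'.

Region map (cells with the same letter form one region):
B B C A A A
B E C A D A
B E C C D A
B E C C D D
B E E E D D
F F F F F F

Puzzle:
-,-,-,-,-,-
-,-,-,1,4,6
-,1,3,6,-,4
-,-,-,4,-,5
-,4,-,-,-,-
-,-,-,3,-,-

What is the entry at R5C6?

1

R3C5 = 2 (sole candidate).
R3C1 = 5 (sole candidate).
R1C1 = 4 (hidden single in row 1).
R1C3 = 1 (hidden single in row 1).
R1C2 = 6 (hidden single in row 1).
R4C3 = 2 (sole candidate).
R2C3 = 5 (sole candidate).
R4C2 = 3 (sole candidate).
R5C3 = 6 (sole candidate).
R6C3 = 4 (sole candidate).
R2C2 = 2 (sole candidate).
R4C1 = 1 (sole candidate).
R4C5 = 6 (sole candidate).
R5C4 = 5 (sole candidate).
R6C2 = 5 (sole candidate).
R6C5 = 1 (sole candidate).
R6C6 = 2 (sole candidate).
R1C4 = 2 (sole candidate).
R1C6 = 3 (sole candidate).
R2C1 = 3 (sole candidate).
R5C1 = 2 (sole candidate).
R5C5 = 3 (sole candidate).
R5C6 = 1: row 5 has {2,3,4,5,6}; col 6 has {2,3,4,5,6}; region has {2,3,4,5,6} → only 1 remains.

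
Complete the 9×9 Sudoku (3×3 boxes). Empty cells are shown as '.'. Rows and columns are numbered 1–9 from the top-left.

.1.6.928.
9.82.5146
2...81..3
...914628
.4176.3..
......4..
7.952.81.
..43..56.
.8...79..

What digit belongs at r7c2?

3

r3c4 = 4: row 3 has {1,2,3,8}; col 4 has {2,3,5,6,7,9}; box has {1,2,5,6,8,9} → only 4 remains.
r3c7 = 7: row 3 has {1,2,3,4,8}; col 7 has {1,2,3,4,5,6,8,9}; box has {1,2,3,4,6,8} → only 7 remains.
r6c4 = 8: row 6 has {4}; col 4 has {2,3,4,5,6,7,9}; box has {1,4,6,7,9} → only 8 remains.
r7c6 = 6: row 7 has {1,2,5,7,8,9}; col 6 has {1,4,5,7,9}; box has {2,3,5,7} → only 6 remains.
r7c9 = 4: row 7 has {1,2,5,6,7,8,9}; col 9 has {3,6,8}; box has {1,5,6,8,9} → only 4 remains.
r8c1 = 1: row 8 has {3,4,5,6}; col 1 has {2,7,9}; box has {4,7,8,9} → only 1 remains.
r8c2 = 2: row 8 has {1,3,4,5,6}; col 2 has {1,4,8}; box has {1,4,7,8,9} → only 2 remains.
r8c5 = 9: row 8 has {1,2,3,4,5,6}; col 5 has {1,2,6,8}; box has {2,3,5,6,7} → only 9 remains.
r8c6 = 8: row 8 has {1,2,3,4,5,6,9}; col 6 has {1,4,5,6,7,9}; box has {2,3,5,6,7,9} → only 8 remains.
r8c9 = 7: row 8 has {1,2,3,4,5,6,8,9}; col 9 has {3,4,6,8}; box has {1,4,5,6,8,9} → only 7 remains.
r9c4 = 1: row 9 has {7,8,9}; col 4 has {2,3,4,5,6,7,8,9}; box has {2,3,5,6,7,8,9} → only 1 remains.
r9c5 = 4: row 9 has {1,7,8,9}; col 5 has {1,2,6,8,9}; box has {1,2,3,5,6,7,8,9} → only 4 remains.
r9c8 = 3: row 9 has {1,4,7,8,9}; col 8 has {1,2,4,6,8}; box has {1,4,5,6,7,8,9} → only 3 remains.
r9c9 = 2: row 9 has {1,3,4,7,8,9}; col 9 has {3,4,6,7,8}; box has {1,3,4,5,6,7,8,9} → only 2 remains.
r1c9 = 5: row 1 has {1,2,6,8,9}; col 9 has {2,3,4,6,7,8}; box has {1,2,3,4,6,7,8} → only 5 remains.
r3c8 = 9: row 3 has {1,2,3,4,7,8}; col 8 has {1,2,3,4,6,8}; box has {1,2,3,4,5,6,7,8} → only 9 remains.
r5c6 = 2: row 5 has {1,3,4,6,7}; col 6 has {1,4,5,6,7,8,9}; box has {1,4,6,7,8,9} → only 2 remains.
r5c8 = 5: row 5 has {1,2,3,4,6,7}; col 8 has {1,2,3,4,6,8,9}; box has {2,3,4,6,8} → only 5 remains.
r5c9 = 9: row 5 has {1,2,3,4,5,6,7}; col 9 has {2,3,4,5,6,7,8}; box has {2,3,4,5,6,8} → only 9 remains.
r6c6 = 3: row 6 has {4,8}; col 6 has {1,2,4,5,6,7,8,9}; box has {1,2,4,6,7,8,9} → only 3 remains.
r6c8 = 7: row 6 has {3,4,8}; col 8 has {1,2,3,4,5,6,8,9}; box has {2,3,4,5,6,8,9} → only 7 remains.
r6c9 = 1: row 6 has {3,4,7,8}; col 9 has {2,3,4,5,6,7,8,9}; box has {2,3,4,5,6,7,8,9} → only 1 remains.
r7c2 = 3: row 7 has {1,2,4,5,6,7,8,9}; col 2 has {1,2,4,8}; box has {1,2,4,7,8,9} → only 3 remains.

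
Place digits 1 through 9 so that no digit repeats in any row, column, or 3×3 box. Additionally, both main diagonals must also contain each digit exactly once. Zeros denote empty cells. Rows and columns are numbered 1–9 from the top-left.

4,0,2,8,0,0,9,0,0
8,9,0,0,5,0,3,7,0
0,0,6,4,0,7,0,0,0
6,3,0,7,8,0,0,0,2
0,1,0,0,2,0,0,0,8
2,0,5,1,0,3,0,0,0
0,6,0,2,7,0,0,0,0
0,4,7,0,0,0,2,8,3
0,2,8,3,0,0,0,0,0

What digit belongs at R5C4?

9

R2C3 = 1 (sole candidate).
R2C4 = 6 (sole candidate).
R2C6 = 2 (sole candidate).
R2C9 = 4 (sole candidate).
R3C2 = 5 (sole candidate).
R3C7 = 8 (sole candidate).
R3C9 = 1 (sole candidate).
R9C9 = 5 (sole candidate).
R1C2 = 7 (sole candidate).
R1C6 = 1 (sole candidate).
R1C9 = 6 (sole candidate).
R3C1 = 3 (sole candidate).
R3C5 = 9 (sole candidate).
R3C8 = 2 (sole candidate).
R6C2 = 8 (sole candidate).
R7C7 = 1 (sole candidate).
R7C9 = 9 (sole candidate).
R9C1 = 9 (sole candidate).
R1C5 = 3 (sole candidate).
R1C8 = 5 (sole candidate).
R4C6 = 5 (sole candidate).
R4C7 = 4 (sole candidate).
R5C1 = 7 (sole candidate).
R5C4 = 9: row 5 has {1,2,7,8}; col 4 has {1,2,3,4,6,7,8}; box has {1,2,3,5,7,8} → only 9 remains.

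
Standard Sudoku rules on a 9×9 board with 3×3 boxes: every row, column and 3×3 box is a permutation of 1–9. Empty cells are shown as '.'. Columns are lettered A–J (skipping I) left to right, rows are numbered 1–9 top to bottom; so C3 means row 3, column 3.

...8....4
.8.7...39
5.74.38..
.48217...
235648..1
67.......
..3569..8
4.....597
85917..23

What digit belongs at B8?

1

A2 = 1 (sole candidate).
A4 = 9 (sole candidate).
H5 = 7 (sole candidate).
C6 = 1 (sole candidate).
F6 = 5 (sole candidate).
J6 = 2 (sole candidate).
A7 = 7 (sole candidate).
D8 = 3 (sole candidate).
F8 = 2 (sole candidate).
F9 = 4 (sole candidate).
G9 = 6 (sole candidate).
A1 = 3 (sole candidate).
F2 = 6 (sole candidate).
G2 = 2 (sole candidate).
J3 = 6 (sole candidate).
G4 = 3 (sole candidate).
J4 = 5 (sole candidate).
G5 = 9 (sole candidate).
D6 = 9 (sole candidate).
E6 = 3 (sole candidate).
G6 = 4 (sole candidate).
H6 = 8 (sole candidate).
G7 = 1 (sole candidate).
H7 = 4 (sole candidate).
C8 = 6 (sole candidate).
E8 = 8 (sole candidate).
C1 = 2 (sole candidate).
F1 = 1 (sole candidate).
G1 = 7 (sole candidate).
H1 = 5 (sole candidate).
C2 = 4 (sole candidate).
E2 = 5 (sole candidate).
B3 = 9 (sole candidate).
E3 = 2 (sole candidate).
H3 = 1 (sole candidate).
H4 = 6 (sole candidate).
B7 = 2 (sole candidate).
B8 = 1: row 8 has {2,3,4,5,6,7,8,9}; col 2 has {2,3,4,5,7,8,9}; box has {2,3,4,5,6,7,8,9} → only 1 remains.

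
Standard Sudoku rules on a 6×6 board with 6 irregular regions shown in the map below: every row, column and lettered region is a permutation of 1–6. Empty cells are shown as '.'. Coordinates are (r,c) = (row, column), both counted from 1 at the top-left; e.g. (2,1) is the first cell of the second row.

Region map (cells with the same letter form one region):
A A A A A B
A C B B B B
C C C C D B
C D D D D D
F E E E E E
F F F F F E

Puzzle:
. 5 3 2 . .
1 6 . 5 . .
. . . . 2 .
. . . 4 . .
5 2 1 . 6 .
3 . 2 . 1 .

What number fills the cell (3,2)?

(1,5) = 4: row 1 has {2,3,5}; col 5 has {1,2,6}; region has {1,2,3,5} → only 4 remains.
(2,3) = 4: row 2 has {1,5,6}; col 3 has {1,2,3}; region has {5} → only 4 remains.
(2,5) = 3: row 2 has {1,4,5,6}; col 5 has {1,2,4,6}; region has {4,5} → only 3 remains.
(2,6) = 2: row 2 has {1,3,4,5,6}; col 6 has {}; region has {3,4,5} → only 2 remains.
(3,1) = 4: row 3 has {2}; col 1 has {1,3,5}; region has {6} → only 4 remains.
(3,3) = 5: row 3 has {2,4}; col 3 has {1,2,3,4}; region has {4,6} → only 5 remains.
(4,1) = 2: row 4 has {4}; col 1 has {1,3,4,5}; region has {4,5,6} → only 2 remains.
(4,3) = 6: row 4 has {2,4}; col 3 has {1,2,3,4,5}; region has {2,4} → only 6 remains.
(4,5) = 5: row 4 has {2,4,6}; col 5 has {1,2,3,4,6}; region has {2,4,6} → only 5 remains.
(5,4) = 3: row 5 has {1,2,5,6}; col 4 has {2,4,5}; region has {1,2,6} → only 3 remains.
(5,6) = 4: row 5 has {1,2,3,5,6}; col 6 has {2}; region has {1,2,3,6} → only 4 remains.
(6,2) = 4: row 6 has {1,2,3}; col 2 has {2,5,6}; region has {1,2,3,5} → only 4 remains.
(6,4) = 6: row 6 has {1,2,3,4}; col 4 has {2,3,4,5}; region has {1,2,3,4,5} → only 6 remains.
(6,6) = 5: row 6 has {1,2,3,4,6}; col 6 has {2,4}; region has {1,2,3,4,6} → only 5 remains.
(1,1) = 6: row 1 has {2,3,4,5}; col 1 has {1,2,3,4,5}; region has {1,2,3,4,5} → only 6 remains.
(1,6) = 1: row 1 has {2,3,4,5,6}; col 6 has {2,4,5}; region has {2,3,4,5} → only 1 remains.
(3,4) = 1: row 3 has {2,4,5}; col 4 has {2,3,4,5,6}; region has {2,4,5,6} → only 1 remains.
(3,6) = 6: row 3 has {1,2,4,5}; col 6 has {1,2,4,5}; region has {1,2,3,4,5} → only 6 remains.
(4,6) = 3: row 4 has {2,4,5,6}; col 6 has {1,2,4,5,6}; region has {2,4,5,6} → only 3 remains.
(3,2) = 3: row 3 has {1,2,4,5,6}; col 2 has {2,4,5,6}; region has {1,2,4,5,6} → only 3 remains.

3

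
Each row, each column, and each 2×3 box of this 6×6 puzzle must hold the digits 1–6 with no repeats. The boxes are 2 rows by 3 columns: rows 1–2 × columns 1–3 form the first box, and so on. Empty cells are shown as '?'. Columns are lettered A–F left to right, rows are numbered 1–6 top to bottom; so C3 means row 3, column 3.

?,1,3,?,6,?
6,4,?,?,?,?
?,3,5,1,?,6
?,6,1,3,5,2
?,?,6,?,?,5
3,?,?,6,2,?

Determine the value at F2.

3

F1 = 4: row 1 has {1,3,6}; col 6 has {2,5,6}; box has {6} → only 4 remains.
C2 = 2: row 2 has {4,6}; col 3 has {1,3,5,6}; box has {1,3,4,6} → only 2 remains.
D2 = 5: row 2 has {2,4,6}; col 4 has {1,3,6}; box has {4,6} → only 5 remains.
E3 = 4: row 3 has {1,3,5,6}; col 5 has {2,5,6}; box has {1,2,3,5,6} → only 4 remains.
A4 = 4: row 4 has {1,2,3,5,6}; col 1 has {3,6}; box has {1,3,5,6} → only 4 remains.
B5 = 2: row 5 has {5,6}; col 2 has {1,3,4,6}; box has {3,6} → only 2 remains.
D5 = 4: row 5 has {2,5,6}; col 4 has {1,3,5,6}; box has {2,5,6} → only 4 remains.
B6 = 5: row 6 has {2,3,6}; col 2 has {1,2,3,4,6}; box has {2,3,6} → only 5 remains.
C6 = 4: row 6 has {2,3,5,6}; col 3 has {1,2,3,5,6}; box has {2,3,5,6} → only 4 remains.
F6 = 1: row 6 has {2,3,4,5,6}; col 6 has {2,4,5,6}; box has {2,4,5,6} → only 1 remains.
A1 = 5: row 1 has {1,3,4,6}; col 1 has {3,4,6}; box has {1,2,3,4,6} → only 5 remains.
D1 = 2: row 1 has {1,3,4,5,6}; col 4 has {1,3,4,5,6}; box has {4,5,6} → only 2 remains.
F2 = 3: row 2 has {2,4,5,6}; col 6 has {1,2,4,5,6}; box has {2,4,5,6} → only 3 remains.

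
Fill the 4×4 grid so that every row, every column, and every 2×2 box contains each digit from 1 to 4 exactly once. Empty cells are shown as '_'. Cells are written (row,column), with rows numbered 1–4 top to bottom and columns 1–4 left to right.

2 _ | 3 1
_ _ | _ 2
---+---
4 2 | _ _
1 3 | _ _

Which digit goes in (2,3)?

(1,2) = 4 (sole candidate).
(2,1) = 3 (sole candidate).
(2,2) = 1 (sole candidate).
(2,3) = 4: row 2 has {1,2,3}; col 3 has {3}; box has {1,2,3} → only 4 remains.

4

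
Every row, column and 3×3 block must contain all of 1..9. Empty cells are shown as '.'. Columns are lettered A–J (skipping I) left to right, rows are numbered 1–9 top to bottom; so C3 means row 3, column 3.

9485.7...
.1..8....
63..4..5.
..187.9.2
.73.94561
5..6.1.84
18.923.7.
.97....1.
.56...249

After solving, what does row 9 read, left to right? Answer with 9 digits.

C3 = 2 (sole candidate).
D3 = 1 (sole candidate).
F3 = 9 (sole candidate).
A4 = 4 (sole candidate).
B4 = 6 (sole candidate).
F4 = 5 (sole candidate).
H4 = 3 (sole candidate).
D5 = 2 (sole candidate).
B6 = 2 (sole candidate).
C6 = 9 (sole candidate).
E6 = 3 (sole candidate).
G6 = 7 (sole candidate).
C7 = 4 (sole candidate).
G7 = 6 (sole candidate).
J7 = 5 (sole candidate).
D8 = 4 (sole candidate).
A9 = 3: row 9 has {2,4,5,6,9}; col 1 has {1,4,5,6,9}; box has {1,4,5,6,7,8,9} → only 3 remains.
D9 = 7: row 9 has {2,3,4,5,6,9}; col 4 has {1,2,4,5,6,8,9}; box has {2,3,4,9} → only 7 remains.
E9 = 1: row 9 has {2,3,4,5,6,7,9}; col 5 has {2,3,4,7,8,9}; box has {2,3,4,7,9} → only 1 remains.
F9 = 8: row 9 has {1,2,3,4,5,6,7,9}; col 6 has {1,3,4,5,7,9}; box has {1,2,3,4,7,9} → only 8 remains.

356718249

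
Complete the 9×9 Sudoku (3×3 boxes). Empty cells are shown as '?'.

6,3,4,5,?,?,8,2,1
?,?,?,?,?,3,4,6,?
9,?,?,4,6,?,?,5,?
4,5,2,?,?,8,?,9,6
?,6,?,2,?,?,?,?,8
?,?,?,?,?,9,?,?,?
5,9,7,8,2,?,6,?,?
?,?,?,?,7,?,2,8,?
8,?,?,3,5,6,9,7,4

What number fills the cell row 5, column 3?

9

row 1, column 5 = 9 (sole candidate).
row 1, column 6 = 7 (sole candidate).
row 2, column 4 = 1 (sole candidate).
row 2, column 5 = 8 (sole candidate).
row 3, column 6 = 2 (sole candidate).
row 4, column 4 = 7 (sole candidate).
row 6, column 4 = 6 (sole candidate).
row 7, column 9 = 3 (sole candidate).
row 8, column 4 = 9 (sole candidate).
row 8, column 9 = 5 (sole candidate).
row 9, column 3 = 1 (sole candidate).
row 2, column 3 = 5 (sole candidate).
row 3, column 3 = 8 (sole candidate).
row 3, column 9 = 7 (sole candidate).
row 6, column 3 = 3 (sole candidate).
row 6, column 9 = 2 (sole candidate).
row 7, column 8 = 1 (sole candidate).
row 8, column 1 = 3 (sole candidate).
row 8, column 2 = 4 (sole candidate).
row 8, column 3 = 6 (sole candidate).
row 8, column 6 = 1 (sole candidate).
row 9, column 2 = 2 (sole candidate).
row 2, column 2 = 7 (sole candidate).
row 2, column 9 = 9 (sole candidate).
row 3, column 2 = 1 (sole candidate).
row 3, column 7 = 3 (sole candidate).
row 4, column 7 = 1 (sole candidate).
row 5, column 3 = 9: row 5 has {2,6,8}; col 3 has {1,2,3,4,5,6,7,8}; box has {2,3,4,5,6} → only 9 remains.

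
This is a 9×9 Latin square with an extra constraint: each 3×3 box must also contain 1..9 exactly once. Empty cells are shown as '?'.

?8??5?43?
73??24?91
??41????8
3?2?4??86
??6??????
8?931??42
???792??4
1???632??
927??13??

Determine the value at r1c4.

6

r1c3 = 1: row 1 has {3,4,5,8}; col 3 has {2,4,6,7,9}; box has {3,4,7,8} → only 1 remains.
r1c9 = 7: row 1 has {1,3,4,5,8}; col 9 has {1,2,4,6,8}; box has {1,3,4,8,9} → only 7 remains.
r2c3 = 5: row 2 has {1,2,3,4,7,9}; col 3 has {1,2,4,6,7,9}; box has {1,3,4,7,8} → only 5 remains.
r2c7 = 6: row 2 has {1,2,3,4,5,7,9}; col 7 has {2,3,4}; box has {1,3,4,7,8,9} → only 6 remains.
r3c7 = 5: row 3 has {1,4,8}; col 7 has {2,3,4,6}; box has {1,3,4,6,7,8,9} → only 5 remains.
r3c8 = 2: row 3 has {1,4,5,8}; col 8 has {3,4,8,9}; box has {1,3,4,5,6,7,8,9} → only 2 remains.
r6c7 = 7: row 6 has {1,2,3,4,8,9}; col 7 has {2,3,4,5,6}; box has {2,4,6,8} → only 7 remains.
r8c3 = 8: row 8 has {1,2,3,6}; col 3 has {1,2,4,5,6,7,9}; box has {1,2,7,9} → only 8 remains.
r9c5 = 8: row 9 has {1,2,3,7,9}; col 5 has {1,2,4,5,6,9}; box has {1,2,3,6,7,9} → only 8 remains.
r9c9 = 5: row 9 has {1,2,3,7,8,9}; col 9 has {1,2,4,6,7,8}; box has {2,3,4} → only 5 remains.
r2c4 = 8: row 2 has {1,2,3,4,5,6,7,9}; col 4 has {1,3,7}; box has {1,2,4,5} → only 8 remains.
r3c1 = 6: row 3 has {1,2,4,5,8}; col 1 has {1,3,7,8,9}; box has {1,3,4,5,7,8} → only 6 remains.
r3c2 = 9: row 3 has {1,2,4,5,6,8}; col 2 has {2,3,8}; box has {1,3,4,5,6,7,8} → only 9 remains.
r3c6 = 7: row 3 has {1,2,4,5,6,8,9}; col 6 has {1,2,3,4}; box has {1,2,4,5,8} → only 7 remains.
r5c5 = 7: row 5 has {6}; col 5 has {1,2,4,5,6,8,9}; box has {1,3,4} → only 7 remains.
r6c2 = 5: row 6 has {1,2,3,4,7,8,9}; col 2 has {2,3,8,9}; box has {2,3,6,8,9} → only 5 remains.
r6c6 = 6: row 6 has {1,2,3,4,5,7,8,9}; col 6 has {1,2,3,4,7}; box has {1,3,4,7} → only 6 remains.
r7c1 = 5: row 7 has {2,4,7,9}; col 1 has {1,3,6,7,8,9}; box has {1,2,7,8,9} → only 5 remains.
r7c2 = 6: row 7 has {2,4,5,7,9}; col 2 has {2,3,5,8,9}; box has {1,2,5,7,8,9} → only 6 remains.
r7c3 = 3: row 7 has {2,4,5,6,7,9}; col 3 has {1,2,4,5,6,7,8,9}; box has {1,2,5,6,7,8,9} → only 3 remains.
r7c8 = 1: row 7 has {2,3,4,5,6,7,9}; col 8 has {2,3,4,8,9}; box has {2,3,4,5} → only 1 remains.
r8c2 = 4: row 8 has {1,2,3,6,8}; col 2 has {2,3,5,6,8,9}; box has {1,2,3,5,6,7,8,9} → only 4 remains.
r8c4 = 5: row 8 has {1,2,3,4,6,8}; col 4 has {1,3,7,8}; box has {1,2,3,6,7,8,9} → only 5 remains.
r8c8 = 7: row 8 has {1,2,3,4,5,6,8}; col 8 has {1,2,3,4,8,9}; box has {1,2,3,4,5} → only 7 remains.
r8c9 = 9: row 8 has {1,2,3,4,5,6,7,8}; col 9 has {1,2,4,5,6,7,8}; box has {1,2,3,4,5,7} → only 9 remains.
r9c4 = 4: row 9 has {1,2,3,5,7,8,9}; col 4 has {1,3,5,7,8}; box has {1,2,3,5,6,7,8,9} → only 4 remains.
r9c8 = 6: row 9 has {1,2,3,4,5,7,8,9}; col 8 has {1,2,3,4,7,8,9}; box has {1,2,3,4,5,7,9} → only 6 remains.
r1c1 = 2: row 1 has {1,3,4,5,7,8}; col 1 has {1,3,5,6,7,8,9}; box has {1,3,4,5,6,7,8,9} → only 2 remains.
r1c6 = 9: row 1 has {1,2,3,4,5,7,8}; col 6 has {1,2,3,4,6,7}; box has {1,2,4,5,7,8} → only 9 remains.
r3c5 = 3: row 3 has {1,2,4,5,6,7,8,9}; col 5 has {1,2,4,5,6,7,8,9}; box has {1,2,4,5,7,8,9} → only 3 remains.
r4c4 = 9: row 4 has {2,3,4,6,8}; col 4 has {1,3,4,5,7,8}; box has {1,3,4,6,7} → only 9 remains.
r4c6 = 5: row 4 has {2,3,4,6,8,9}; col 6 has {1,2,3,4,6,7,9}; box has {1,3,4,6,7,9} → only 5 remains.
r4c7 = 1: row 4 has {2,3,4,5,6,8,9}; col 7 has {2,3,4,5,6,7}; box has {2,4,6,7,8} → only 1 remains.
r5c1 = 4: row 5 has {6,7}; col 1 has {1,2,3,5,6,7,8,9}; box has {2,3,5,6,8,9} → only 4 remains.
r5c2 = 1: row 5 has {4,6,7}; col 2 has {2,3,4,5,6,8,9}; box has {2,3,4,5,6,8,9} → only 1 remains.
r5c4 = 2: row 5 has {1,4,6,7}; col 4 has {1,3,4,5,7,8,9}; box has {1,3,4,5,6,7,9} → only 2 remains.
r5c6 = 8: row 5 has {1,2,4,6,7}; col 6 has {1,2,3,4,5,6,7,9}; box has {1,2,3,4,5,6,7,9} → only 8 remains.
r5c7 = 9: row 5 has {1,2,4,6,7,8}; col 7 has {1,2,3,4,5,6,7}; box has {1,2,4,6,7,8} → only 9 remains.
r5c8 = 5: row 5 has {1,2,4,6,7,8,9}; col 8 has {1,2,3,4,6,7,8,9}; box has {1,2,4,6,7,8,9} → only 5 remains.
r5c9 = 3: row 5 has {1,2,4,5,6,7,8,9}; col 9 has {1,2,4,5,6,7,8,9}; box has {1,2,4,5,6,7,8,9} → only 3 remains.
r7c7 = 8: row 7 has {1,2,3,4,5,6,7,9}; col 7 has {1,2,3,4,5,6,7,9}; box has {1,2,3,4,5,6,7,9} → only 8 remains.
r1c4 = 6: row 1 has {1,2,3,4,5,7,8,9}; col 4 has {1,2,3,4,5,7,8,9}; box has {1,2,3,4,5,7,8,9} → only 6 remains.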